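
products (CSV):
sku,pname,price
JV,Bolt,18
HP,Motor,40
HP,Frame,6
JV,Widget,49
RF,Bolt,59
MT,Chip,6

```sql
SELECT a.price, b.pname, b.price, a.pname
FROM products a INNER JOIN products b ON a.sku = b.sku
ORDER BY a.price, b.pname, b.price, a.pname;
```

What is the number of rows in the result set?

INNER JOIN keeps only pairs where the ON condition holds.
Matching on a.sku = b.sku.
- a row (sku=JV): matches 2 b row(s) → 2 output row(s).
- a row (sku=HP): matches 2 b row(s) → 2 output row(s).
- a row (sku=HP): matches 2 b row(s) → 2 output row(s).
- a row (sku=JV): matches 2 b row(s) → 2 output row(s).
- a row (sku=RF): matches 1 b row(s) → 1 output row(s).
- a row (sku=MT): matches 1 b row(s) → 1 output row(s).
Total: 10 rows.

10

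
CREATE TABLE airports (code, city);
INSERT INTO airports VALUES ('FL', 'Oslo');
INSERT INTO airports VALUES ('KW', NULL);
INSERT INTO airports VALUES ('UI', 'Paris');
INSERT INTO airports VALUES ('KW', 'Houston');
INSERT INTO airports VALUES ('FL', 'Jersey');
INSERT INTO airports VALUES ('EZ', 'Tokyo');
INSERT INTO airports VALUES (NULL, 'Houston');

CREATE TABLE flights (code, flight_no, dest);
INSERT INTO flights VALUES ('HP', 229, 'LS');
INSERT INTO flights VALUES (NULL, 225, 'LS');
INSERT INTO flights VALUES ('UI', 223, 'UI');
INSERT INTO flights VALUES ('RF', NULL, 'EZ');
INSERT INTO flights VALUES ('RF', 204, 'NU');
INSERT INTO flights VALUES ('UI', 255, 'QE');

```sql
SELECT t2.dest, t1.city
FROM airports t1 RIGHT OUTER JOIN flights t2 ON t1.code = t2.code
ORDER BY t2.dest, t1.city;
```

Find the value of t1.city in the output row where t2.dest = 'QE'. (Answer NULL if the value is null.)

RIGHT JOIN keeps every row from `flights`; unmatched rows get NULL for `airports`'s columns.
Matching on t1.code = t2.code. A NULL in a compared column never satisfies the condition.
- t1 (code=FL) has no partner in t2.
- t1 (code=KW) has no partner in t2.
- t1 (code=UI) pairs with 2 row(s) of t2.
- t1 (code=KW) has no partner in t2.
- t1 (code=FL) has no partner in t2.
- t1 (code=EZ) has no partner in t2.
- t1 (code=NULL) has no partner in t2.
- 4 row(s) from t2 found no t1 partner → padded with NULL.

Paris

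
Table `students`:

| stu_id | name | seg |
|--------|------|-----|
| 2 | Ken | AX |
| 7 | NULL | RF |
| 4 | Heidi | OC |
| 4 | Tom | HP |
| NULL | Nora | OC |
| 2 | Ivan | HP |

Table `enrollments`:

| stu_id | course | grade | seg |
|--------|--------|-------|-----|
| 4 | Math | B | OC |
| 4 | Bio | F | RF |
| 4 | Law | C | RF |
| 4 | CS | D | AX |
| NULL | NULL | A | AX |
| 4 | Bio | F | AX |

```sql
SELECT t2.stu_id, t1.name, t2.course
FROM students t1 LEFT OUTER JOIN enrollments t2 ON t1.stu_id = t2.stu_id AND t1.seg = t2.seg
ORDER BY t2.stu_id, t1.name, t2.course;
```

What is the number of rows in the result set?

6

LEFT JOIN keeps every row from `students`; unmatched rows get NULL for `enrollments`'s columns.
Matching on t1.stu_id = t2.stu_id AND t1.seg = t2.seg. A NULL in a compared column never satisfies the condition.
- t1[0] stu_id=2, seg=AX → no match; kept with NULLs on the t2 side.
- t1[1] stu_id=7, seg=RF → no match; kept with NULLs on the t2 side.
- t1[2] stu_id=4, seg=OC → 1 match(es) in t2 → 1 row(s).
- t1[3] stu_id=4, seg=HP → no match; kept with NULLs on the t2 side.
- t1[4] stu_id=NULL, seg=OC → no match; kept with NULLs on the t2 side.
- t1[5] stu_id=2, seg=HP → no match; kept with NULLs on the t2 side.
Total: 1 matched + 5 padded = 6 rows.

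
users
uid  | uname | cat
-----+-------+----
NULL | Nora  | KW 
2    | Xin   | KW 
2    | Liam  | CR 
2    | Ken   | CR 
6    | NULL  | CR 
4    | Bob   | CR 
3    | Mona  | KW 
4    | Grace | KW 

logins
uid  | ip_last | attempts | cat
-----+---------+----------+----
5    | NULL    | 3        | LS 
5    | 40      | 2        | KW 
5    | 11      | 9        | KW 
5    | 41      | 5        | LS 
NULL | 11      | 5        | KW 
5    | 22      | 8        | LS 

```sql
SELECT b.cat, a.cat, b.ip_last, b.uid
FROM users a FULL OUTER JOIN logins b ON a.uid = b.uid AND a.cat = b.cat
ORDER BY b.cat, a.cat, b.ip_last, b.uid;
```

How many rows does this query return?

14

FULL OUTER JOIN keeps every row from both sides; unmatched rows get NULL for the other side's columns.
Matching on a.uid = b.uid AND a.cat = b.cat. A NULL in a compared column never satisfies the condition.
Matched pairs: 0; unmatched a rows kept: 8; unmatched b rows kept: 6.
Total: 0 matched + 14 padded = 14 rows.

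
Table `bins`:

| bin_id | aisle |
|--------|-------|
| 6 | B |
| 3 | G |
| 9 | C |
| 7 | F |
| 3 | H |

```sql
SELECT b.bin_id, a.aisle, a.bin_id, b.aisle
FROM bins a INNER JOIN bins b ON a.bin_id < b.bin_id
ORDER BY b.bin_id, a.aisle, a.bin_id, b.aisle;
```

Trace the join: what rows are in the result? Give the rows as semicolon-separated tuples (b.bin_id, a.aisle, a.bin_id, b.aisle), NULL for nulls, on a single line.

INNER JOIN keeps only pairs where the ON condition holds.
Matching on a.bin_id < b.bin_id.
- bin_id=6: 2 matching b row(s), so 2 row(s) emitted.
- bin_id=3: 3 matching b row(s), so 3 row(s) emitted.
- bin_id=9: no matching b row, dropped.
- bin_id=7: 1 matching b row(s), so 1 row(s) emitted.
- bin_id=3: 3 matching b row(s), so 3 row(s) emitted.
After projecting and ordering:
b.bin_id | a.aisle | a.bin_id | b.aisle
6 | G | 3 | B
6 | H | 3 | B
7 | B | 6 | F
7 | G | 3 | F
7 | H | 3 | F
9 | B | 6 | C
9 | F | 7 | C
9 | G | 3 | C
9 | H | 3 | C

(6, G, 3, B); (6, H, 3, B); (7, B, 6, F); (7, G, 3, F); (7, H, 3, F); (9, B, 6, C); (9, F, 7, C); (9, G, 3, C); (9, H, 3, C)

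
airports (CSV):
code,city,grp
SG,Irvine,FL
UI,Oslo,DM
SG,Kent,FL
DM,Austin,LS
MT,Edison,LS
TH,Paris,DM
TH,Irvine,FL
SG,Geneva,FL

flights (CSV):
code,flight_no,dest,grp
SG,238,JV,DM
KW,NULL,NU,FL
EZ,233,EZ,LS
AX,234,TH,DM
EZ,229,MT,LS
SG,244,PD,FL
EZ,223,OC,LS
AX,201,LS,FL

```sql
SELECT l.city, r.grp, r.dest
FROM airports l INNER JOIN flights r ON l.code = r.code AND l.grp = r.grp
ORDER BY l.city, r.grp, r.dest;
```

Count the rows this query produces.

3

INNER JOIN keeps only pairs where the ON condition holds.
Matching on l.code = r.code AND l.grp = r.grp.
- code=SG, grp=FL: 1 matching r row(s), so 1 row(s) emitted.
- code=UI, grp=DM: no matching r row, dropped.
- code=SG, grp=FL: 1 matching r row(s), so 1 row(s) emitted.
- code=DM, grp=LS: no matching r row, dropped.
- code=MT, grp=LS: no matching r row, dropped.
- code=TH, grp=DM: no matching r row, dropped.
- code=TH, grp=FL: no matching r row, dropped.
- code=SG, grp=FL: 1 matching r row(s), so 1 row(s) emitted.
Total: 3 rows.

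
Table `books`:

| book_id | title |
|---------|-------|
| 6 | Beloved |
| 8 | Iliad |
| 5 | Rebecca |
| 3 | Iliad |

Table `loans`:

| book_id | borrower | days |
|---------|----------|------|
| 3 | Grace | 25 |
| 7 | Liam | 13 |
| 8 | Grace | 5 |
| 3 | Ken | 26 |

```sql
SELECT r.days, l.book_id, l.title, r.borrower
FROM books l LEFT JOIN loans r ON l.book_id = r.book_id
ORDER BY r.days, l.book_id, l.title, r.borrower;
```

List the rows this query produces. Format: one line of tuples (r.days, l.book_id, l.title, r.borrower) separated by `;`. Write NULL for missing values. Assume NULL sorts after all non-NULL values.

(5, 8, Iliad, Grace); (25, 3, Iliad, Grace); (26, 3, Iliad, Ken); (NULL, 5, Rebecca, NULL); (NULL, 6, Beloved, NULL)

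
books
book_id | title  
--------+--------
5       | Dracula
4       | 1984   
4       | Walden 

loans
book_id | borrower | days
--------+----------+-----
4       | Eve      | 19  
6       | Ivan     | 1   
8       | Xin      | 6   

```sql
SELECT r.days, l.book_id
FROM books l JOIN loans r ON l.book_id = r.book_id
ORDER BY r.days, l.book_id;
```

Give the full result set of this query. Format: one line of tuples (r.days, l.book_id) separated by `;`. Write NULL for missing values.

INNER JOIN keeps only pairs where the ON condition holds.
Matching on l.book_id = r.book_id.
Matched pairs: 2.

(19, 4); (19, 4)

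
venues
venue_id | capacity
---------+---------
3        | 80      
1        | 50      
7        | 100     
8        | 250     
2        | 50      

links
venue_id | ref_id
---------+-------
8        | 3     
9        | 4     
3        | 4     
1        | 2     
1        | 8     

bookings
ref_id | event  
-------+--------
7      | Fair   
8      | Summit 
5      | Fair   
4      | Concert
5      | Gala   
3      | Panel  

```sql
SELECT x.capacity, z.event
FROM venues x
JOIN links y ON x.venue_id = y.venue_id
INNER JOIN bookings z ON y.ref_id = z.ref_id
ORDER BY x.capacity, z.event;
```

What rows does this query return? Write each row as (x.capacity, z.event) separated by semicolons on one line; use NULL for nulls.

(50, Summit); (80, Concert); (250, Panel)

Evaluate left to right. First `venues x INNER JOIN links y` on venue_id: 4 row(s).
Then INNER JOIN `bookings z` on ref_id: keep only rows whose y.ref_id appears in z.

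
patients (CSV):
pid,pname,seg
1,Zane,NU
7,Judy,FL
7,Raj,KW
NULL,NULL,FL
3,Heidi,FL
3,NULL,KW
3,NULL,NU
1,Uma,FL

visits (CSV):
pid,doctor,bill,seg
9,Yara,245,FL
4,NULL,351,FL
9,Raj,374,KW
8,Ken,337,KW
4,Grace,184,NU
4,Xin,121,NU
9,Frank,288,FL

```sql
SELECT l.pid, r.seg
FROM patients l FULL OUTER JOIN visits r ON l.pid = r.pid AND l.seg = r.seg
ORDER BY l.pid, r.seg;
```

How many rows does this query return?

FULL OUTER JOIN keeps every row from both sides; unmatched rows get NULL for the other side's columns.
Matching on l.pid = r.pid AND l.seg = r.seg. A NULL in a compared column never satisfies the condition.
- l (pid=1, seg=NU) has no partner → padded with NULL.
- l (pid=7, seg=FL) has no partner → padded with NULL.
- l (pid=7, seg=KW) has no partner → padded with NULL.
- l (pid=NULL, seg=FL) has no partner → padded with NULL.
- l (pid=3, seg=FL) has no partner → padded with NULL.
- l (pid=3, seg=KW) has no partner → padded with NULL.
- l (pid=3, seg=NU) has no partner → padded with NULL.
- l (pid=1, seg=FL) has no partner → padded with NULL.
- plus 7 unmatched r row(s), each kept with NULL l columns.
Total: 0 matched + 15 padded = 15 rows.

15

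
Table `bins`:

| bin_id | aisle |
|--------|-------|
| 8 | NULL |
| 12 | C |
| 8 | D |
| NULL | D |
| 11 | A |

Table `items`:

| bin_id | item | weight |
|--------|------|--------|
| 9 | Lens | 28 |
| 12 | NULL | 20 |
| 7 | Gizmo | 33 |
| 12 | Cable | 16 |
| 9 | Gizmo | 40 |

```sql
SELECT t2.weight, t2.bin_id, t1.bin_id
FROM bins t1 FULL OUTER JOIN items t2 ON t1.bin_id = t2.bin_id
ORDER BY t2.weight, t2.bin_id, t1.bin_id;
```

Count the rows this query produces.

FULL OUTER JOIN keeps every row from both sides; unmatched rows get NULL for the other side's columns.
Matching on t1.bin_id = t2.bin_id. A NULL in a compared column never satisfies the condition.
- t1 row (bin_id=8): no match → kept, t2 columns NULL.
- t1 row (bin_id=12): matches 2 t2 row(s) → 2 output row(s).
- t1 row (bin_id=8): no match → kept, t2 columns NULL.
- t1 row (bin_id=NULL): no match → kept, t2 columns NULL.
- t1 row (bin_id=11): no match → kept, t2 columns NULL.
- 3 row(s) from t2 found no t1 partner → padded with NULL.
Total: 2 matched + 7 padded = 9 rows.

9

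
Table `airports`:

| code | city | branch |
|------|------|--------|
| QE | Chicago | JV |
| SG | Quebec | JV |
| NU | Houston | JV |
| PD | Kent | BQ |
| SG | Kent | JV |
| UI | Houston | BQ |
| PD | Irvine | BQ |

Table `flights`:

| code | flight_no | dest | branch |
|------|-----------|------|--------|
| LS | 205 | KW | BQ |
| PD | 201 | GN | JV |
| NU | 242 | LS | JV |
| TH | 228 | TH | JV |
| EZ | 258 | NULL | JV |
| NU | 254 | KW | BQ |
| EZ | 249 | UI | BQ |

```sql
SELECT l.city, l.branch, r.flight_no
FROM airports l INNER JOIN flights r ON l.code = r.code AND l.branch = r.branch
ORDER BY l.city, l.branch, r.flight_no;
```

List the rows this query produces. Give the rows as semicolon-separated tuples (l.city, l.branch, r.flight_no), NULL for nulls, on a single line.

(Houston, JV, 242)

INNER JOIN keeps only pairs where the ON condition holds.
Matching on l.code = r.code AND l.branch = r.branch.
- code=QE, branch=JV: no matching r row, dropped.
- code=SG, branch=JV: no matching r row, dropped.
- code=NU, branch=JV: 1 matching r row(s), so 1 row(s) emitted.
- code=PD, branch=BQ: no matching r row, dropped.
- code=SG, branch=JV: no matching r row, dropped.
- code=UI, branch=BQ: no matching r row, dropped.
- code=PD, branch=BQ: no matching r row, dropped.
After projecting and ordering:
l.city | l.branch | r.flight_no
Houston | JV | 242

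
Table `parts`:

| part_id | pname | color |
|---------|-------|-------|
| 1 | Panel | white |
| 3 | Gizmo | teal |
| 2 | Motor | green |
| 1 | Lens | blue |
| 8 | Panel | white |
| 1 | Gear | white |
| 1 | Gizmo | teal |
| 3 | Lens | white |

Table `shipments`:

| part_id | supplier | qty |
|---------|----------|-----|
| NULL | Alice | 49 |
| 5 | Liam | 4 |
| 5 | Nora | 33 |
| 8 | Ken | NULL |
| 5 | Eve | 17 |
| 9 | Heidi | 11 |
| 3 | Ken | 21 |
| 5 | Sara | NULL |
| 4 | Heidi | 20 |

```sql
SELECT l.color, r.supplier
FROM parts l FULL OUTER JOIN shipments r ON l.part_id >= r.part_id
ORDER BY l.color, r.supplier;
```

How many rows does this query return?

FULL OUTER JOIN keeps every row from both sides; unmatched rows get NULL for the other side's columns.
Matching on l.part_id >= r.part_id. A NULL in a compared column never satisfies the condition.
- l row (part_id=1): no match → kept, r columns NULL.
- l row (part_id=3): matches 1 r row(s) → 1 output row(s).
- l row (part_id=2): no match → kept, r columns NULL.
- l row (part_id=1): no match → kept, r columns NULL.
- l row (part_id=8): matches 7 r row(s) → 7 output row(s).
- l row (part_id=1): no match → kept, r columns NULL.
- l row (part_id=1): no match → kept, r columns NULL.
- l row (part_id=3): matches 1 r row(s) → 1 output row(s).
- plus 2 unmatched r row(s), each kept with NULL l columns.
Total: 9 matched + 7 padded = 16 rows.

16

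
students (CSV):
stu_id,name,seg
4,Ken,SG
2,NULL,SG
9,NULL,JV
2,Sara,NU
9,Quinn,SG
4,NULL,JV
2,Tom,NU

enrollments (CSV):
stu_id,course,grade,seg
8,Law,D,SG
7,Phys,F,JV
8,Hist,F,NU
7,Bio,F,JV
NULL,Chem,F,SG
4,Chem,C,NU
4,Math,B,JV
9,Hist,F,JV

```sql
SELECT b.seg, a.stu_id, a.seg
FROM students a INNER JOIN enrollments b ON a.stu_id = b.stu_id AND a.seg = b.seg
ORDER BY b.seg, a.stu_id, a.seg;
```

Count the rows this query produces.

INNER JOIN keeps only pairs where the ON condition holds.
Matching on a.stu_id = b.stu_id AND a.seg = b.seg. A NULL in a compared column never satisfies the condition.
Matched pairs: 2.
Total: 2 rows.

2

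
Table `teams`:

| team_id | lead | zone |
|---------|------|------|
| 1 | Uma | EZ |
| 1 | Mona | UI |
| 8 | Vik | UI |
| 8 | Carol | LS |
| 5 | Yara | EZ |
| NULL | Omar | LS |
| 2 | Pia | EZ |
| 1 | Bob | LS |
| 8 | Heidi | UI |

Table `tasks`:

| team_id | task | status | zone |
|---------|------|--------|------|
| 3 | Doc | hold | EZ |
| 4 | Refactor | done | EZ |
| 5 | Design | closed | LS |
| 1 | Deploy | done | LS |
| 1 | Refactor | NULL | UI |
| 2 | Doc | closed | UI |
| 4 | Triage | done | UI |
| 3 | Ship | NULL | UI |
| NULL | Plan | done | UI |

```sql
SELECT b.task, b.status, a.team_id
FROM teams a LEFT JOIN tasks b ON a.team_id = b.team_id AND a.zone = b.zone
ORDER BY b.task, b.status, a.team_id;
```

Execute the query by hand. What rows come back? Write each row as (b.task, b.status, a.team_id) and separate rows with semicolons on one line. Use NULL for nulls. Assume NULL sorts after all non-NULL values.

LEFT JOIN keeps every row from `teams`; unmatched rows get NULL for `tasks`'s columns.
Matching on a.team_id = b.team_id AND a.zone = b.zone. A NULL in a compared column never satisfies the condition.
- a (team_id=1, zone=EZ) has no partner → padded with NULL.
- a (team_id=1, zone=UI) pairs with 1 row(s) of b.
- a (team_id=8, zone=UI) has no partner → padded with NULL.
- a (team_id=8, zone=LS) has no partner → padded with NULL.
- a (team_id=5, zone=EZ) has no partner → padded with NULL.
- a (team_id=NULL, zone=LS) has no partner → padded with NULL.
- a (team_id=2, zone=EZ) has no partner → padded with NULL.
- a (team_id=1, zone=LS) pairs with 1 row(s) of b.
- a (team_id=8, zone=UI) has no partner → padded with NULL.
After projecting and ordering:
b.task | b.status | a.team_id
Deploy | done | 1
Refactor | NULL | 1
NULL | NULL | 1
NULL | NULL | 2
NULL | NULL | 5
NULL | NULL | 8
NULL | NULL | 8
NULL | NULL | 8
NULL | NULL | NULL

(Deploy, done, 1); (Refactor, NULL, 1); (NULL, NULL, 1); (NULL, NULL, 2); (NULL, NULL, 5); (NULL, NULL, 8); (NULL, NULL, 8); (NULL, NULL, 8); (NULL, NULL, NULL)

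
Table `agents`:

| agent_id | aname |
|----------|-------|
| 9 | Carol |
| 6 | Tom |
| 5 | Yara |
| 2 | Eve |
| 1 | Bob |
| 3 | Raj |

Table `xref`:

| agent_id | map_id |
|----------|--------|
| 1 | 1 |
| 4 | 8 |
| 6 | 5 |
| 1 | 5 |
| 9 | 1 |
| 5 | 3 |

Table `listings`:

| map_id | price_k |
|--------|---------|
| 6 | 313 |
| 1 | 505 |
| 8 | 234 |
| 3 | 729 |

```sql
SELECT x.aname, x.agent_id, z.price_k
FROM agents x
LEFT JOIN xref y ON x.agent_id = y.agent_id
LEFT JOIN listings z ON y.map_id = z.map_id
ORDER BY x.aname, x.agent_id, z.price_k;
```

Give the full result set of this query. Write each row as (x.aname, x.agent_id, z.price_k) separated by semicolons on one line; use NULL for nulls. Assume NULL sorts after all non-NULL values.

Joins associate left-to-right: agents LEFT JOIN xref on agent_id gives 7 intermediate row(s).
Then LEFT JOIN `listings z` on map_id: each of those 7 rows is kept; rows whose y.map_id has no match in z get NULL for z's columns.

(Bob, 1, 505); (Bob, 1, NULL); (Carol, 9, 505); (Eve, 2, NULL); (Raj, 3, NULL); (Tom, 6, NULL); (Yara, 5, 729)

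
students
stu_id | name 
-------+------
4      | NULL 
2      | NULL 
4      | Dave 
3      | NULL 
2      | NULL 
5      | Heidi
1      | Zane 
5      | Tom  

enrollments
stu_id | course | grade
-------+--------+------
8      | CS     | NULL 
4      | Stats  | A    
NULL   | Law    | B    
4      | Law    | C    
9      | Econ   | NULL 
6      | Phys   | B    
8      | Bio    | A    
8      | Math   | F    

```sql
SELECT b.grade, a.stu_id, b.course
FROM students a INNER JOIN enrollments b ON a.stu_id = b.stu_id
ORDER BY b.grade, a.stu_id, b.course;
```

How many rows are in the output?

4

INNER JOIN keeps only pairs where the ON condition holds.
Matching on a.stu_id = b.stu_id. A NULL in a compared column never satisfies the condition.
- a (stu_id=4) pairs with 2 row(s) of b.
- a (stu_id=2) has no partner → excluded.
- a (stu_id=4) pairs with 2 row(s) of b.
- a (stu_id=3) has no partner → excluded.
- a (stu_id=2) has no partner → excluded.
- a (stu_id=5) has no partner → excluded.
- a (stu_id=1) has no partner → excluded.
- a (stu_id=5) has no partner → excluded.
Total: 4 rows.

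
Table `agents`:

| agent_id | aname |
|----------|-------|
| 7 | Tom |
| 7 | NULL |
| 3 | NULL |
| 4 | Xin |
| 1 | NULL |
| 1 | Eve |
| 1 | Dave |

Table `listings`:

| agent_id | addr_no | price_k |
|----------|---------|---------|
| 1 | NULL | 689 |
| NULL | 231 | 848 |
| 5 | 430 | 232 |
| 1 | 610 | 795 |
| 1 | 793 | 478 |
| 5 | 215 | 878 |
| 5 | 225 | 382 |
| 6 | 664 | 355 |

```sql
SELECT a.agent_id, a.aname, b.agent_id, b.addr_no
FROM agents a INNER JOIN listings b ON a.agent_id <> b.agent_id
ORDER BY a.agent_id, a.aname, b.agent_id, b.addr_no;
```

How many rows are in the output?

INNER JOIN keeps only pairs where the ON condition holds.
Matching on a.agent_id <> b.agent_id. A NULL in a compared column never satisfies the condition.
Matched pairs: 40.
Total: 40 rows.

40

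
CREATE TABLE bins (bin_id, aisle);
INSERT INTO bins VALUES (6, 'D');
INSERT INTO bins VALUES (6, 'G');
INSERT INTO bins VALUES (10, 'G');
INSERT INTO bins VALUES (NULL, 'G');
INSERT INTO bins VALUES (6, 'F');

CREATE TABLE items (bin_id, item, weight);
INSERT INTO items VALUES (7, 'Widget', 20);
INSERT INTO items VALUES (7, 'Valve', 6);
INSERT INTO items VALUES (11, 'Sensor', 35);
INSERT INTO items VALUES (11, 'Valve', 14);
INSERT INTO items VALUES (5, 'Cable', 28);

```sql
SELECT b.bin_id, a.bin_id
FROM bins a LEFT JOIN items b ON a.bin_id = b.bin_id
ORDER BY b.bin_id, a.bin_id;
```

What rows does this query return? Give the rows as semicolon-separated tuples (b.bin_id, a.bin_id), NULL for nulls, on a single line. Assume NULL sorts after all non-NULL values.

LEFT JOIN keeps every row from `bins`; unmatched rows get NULL for `items`'s columns.
Matching on a.bin_id = b.bin_id. A NULL in a compared column never satisfies the condition.
- bin_id=6: no b row matches, row kept with b columns NULL.
- bin_id=6: no b row matches, row kept with b columns NULL.
- bin_id=10: no b row matches, row kept with b columns NULL.
- bin_id=NULL: no b row matches, row kept with b columns NULL.
- bin_id=6: no b row matches, row kept with b columns NULL.
After projecting and ordering:
b.bin_id | a.bin_id
NULL | 6
NULL | 6
NULL | 6
NULL | 10
NULL | NULL

(NULL, 6); (NULL, 6); (NULL, 6); (NULL, 10); (NULL, NULL)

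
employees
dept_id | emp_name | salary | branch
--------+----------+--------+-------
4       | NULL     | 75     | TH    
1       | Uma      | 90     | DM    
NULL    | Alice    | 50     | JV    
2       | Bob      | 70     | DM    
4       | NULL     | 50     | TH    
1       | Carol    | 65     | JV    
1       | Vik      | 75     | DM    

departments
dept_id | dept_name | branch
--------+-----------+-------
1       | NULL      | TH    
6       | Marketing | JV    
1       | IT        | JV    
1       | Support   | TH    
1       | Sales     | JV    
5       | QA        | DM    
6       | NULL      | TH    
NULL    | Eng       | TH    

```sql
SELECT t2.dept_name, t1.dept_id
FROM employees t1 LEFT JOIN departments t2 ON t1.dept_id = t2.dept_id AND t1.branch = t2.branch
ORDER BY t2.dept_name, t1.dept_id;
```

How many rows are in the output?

8

LEFT JOIN keeps every row from `employees`; unmatched rows get NULL for `departments`'s columns.
Matching on t1.dept_id = t2.dept_id AND t1.branch = t2.branch. A NULL in a compared column never satisfies the condition.
- dept_id=4, branch=TH: no t2 row matches, row kept with t2 columns NULL.
- dept_id=1, branch=DM: no t2 row matches, row kept with t2 columns NULL.
- dept_id=NULL, branch=JV: no t2 row matches, row kept with t2 columns NULL.
- dept_id=2, branch=DM: no t2 row matches, row kept with t2 columns NULL.
- dept_id=4, branch=TH: no t2 row matches, row kept with t2 columns NULL.
- dept_id=1, branch=JV: 2 matching t2 row(s), so 2 row(s) emitted.
- dept_id=1, branch=DM: no t2 row matches, row kept with t2 columns NULL.
Total: 2 matched + 6 padded = 8 rows.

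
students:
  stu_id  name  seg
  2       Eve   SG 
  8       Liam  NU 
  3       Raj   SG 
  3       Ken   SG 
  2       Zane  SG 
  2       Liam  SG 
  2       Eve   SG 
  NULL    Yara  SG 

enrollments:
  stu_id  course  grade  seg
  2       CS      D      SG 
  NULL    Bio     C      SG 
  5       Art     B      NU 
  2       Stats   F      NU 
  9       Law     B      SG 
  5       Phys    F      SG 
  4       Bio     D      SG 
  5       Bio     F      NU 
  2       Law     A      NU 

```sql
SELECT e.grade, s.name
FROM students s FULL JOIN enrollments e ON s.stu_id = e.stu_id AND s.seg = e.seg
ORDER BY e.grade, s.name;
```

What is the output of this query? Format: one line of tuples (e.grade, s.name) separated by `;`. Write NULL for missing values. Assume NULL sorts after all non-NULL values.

(A, NULL); (B, NULL); (B, NULL); (C, NULL); (D, Eve); (D, Eve); (D, Liam); (D, Zane); (D, NULL); (F, NULL); (F, NULL); (F, NULL); (NULL, Ken); (NULL, Liam); (NULL, Raj); (NULL, Yara)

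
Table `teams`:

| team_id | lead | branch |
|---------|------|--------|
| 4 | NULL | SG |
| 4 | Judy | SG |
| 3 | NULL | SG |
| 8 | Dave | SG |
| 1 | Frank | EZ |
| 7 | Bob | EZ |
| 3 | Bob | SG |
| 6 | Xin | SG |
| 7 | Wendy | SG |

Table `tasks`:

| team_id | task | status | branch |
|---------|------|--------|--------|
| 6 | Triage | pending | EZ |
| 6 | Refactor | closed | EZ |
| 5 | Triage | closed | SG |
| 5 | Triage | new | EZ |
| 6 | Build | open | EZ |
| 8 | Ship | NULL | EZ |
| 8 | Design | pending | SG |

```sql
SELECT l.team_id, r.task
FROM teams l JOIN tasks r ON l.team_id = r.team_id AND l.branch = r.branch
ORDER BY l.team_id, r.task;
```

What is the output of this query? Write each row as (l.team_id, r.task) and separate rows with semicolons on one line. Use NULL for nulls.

INNER JOIN keeps only pairs where the ON condition holds.
Matching on l.team_id = r.team_id AND l.branch = r.branch.
- l (team_id=4, branch=SG) has no partner → excluded.
- l (team_id=4, branch=SG) has no partner → excluded.
- l (team_id=3, branch=SG) has no partner → excluded.
- l (team_id=8, branch=SG) pairs with 1 row(s) of r.
- l (team_id=1, branch=EZ) has no partner → excluded.
- l (team_id=7, branch=EZ) has no partner → excluded.
- l (team_id=3, branch=SG) has no partner → excluded.
- l (team_id=6, branch=SG) has no partner → excluded.
- l (team_id=7, branch=SG) has no partner → excluded.
After projecting and ordering:
l.team_id | r.task
8 | Design

(8, Design)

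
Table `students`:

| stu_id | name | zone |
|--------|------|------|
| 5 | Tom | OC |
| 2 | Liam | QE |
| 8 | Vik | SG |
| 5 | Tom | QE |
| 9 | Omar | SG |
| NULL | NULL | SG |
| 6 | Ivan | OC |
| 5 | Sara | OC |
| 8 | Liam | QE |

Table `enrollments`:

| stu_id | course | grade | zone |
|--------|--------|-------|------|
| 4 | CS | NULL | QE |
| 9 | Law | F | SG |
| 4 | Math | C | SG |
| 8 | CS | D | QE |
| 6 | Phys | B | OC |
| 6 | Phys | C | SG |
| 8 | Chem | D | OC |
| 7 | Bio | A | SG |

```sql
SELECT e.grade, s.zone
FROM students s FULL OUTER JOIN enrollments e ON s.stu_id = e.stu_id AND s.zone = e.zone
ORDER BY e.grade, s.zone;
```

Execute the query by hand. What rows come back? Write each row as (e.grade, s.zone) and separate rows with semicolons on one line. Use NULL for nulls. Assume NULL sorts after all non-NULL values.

FULL OUTER JOIN keeps every row from both sides; unmatched rows get NULL for the other side's columns.
Matching on s.stu_id = e.stu_id AND s.zone = e.zone. A NULL in a compared column never satisfies the condition.
- s[0] stu_id=5, zone=OC → no match; kept with NULLs on the e side.
- s[1] stu_id=2, zone=QE → no match; kept with NULLs on the e side.
- s[2] stu_id=8, zone=SG → no match; kept with NULLs on the e side.
- s[3] stu_id=5, zone=QE → no match; kept with NULLs on the e side.
- s[4] stu_id=9, zone=SG → 1 match(es) in e → 1 row(s).
- s[5] stu_id=NULL, zone=SG → no match; kept with NULLs on the e side.
- s[6] stu_id=6, zone=OC → 1 match(es) in e → 1 row(s).
- s[7] stu_id=5, zone=OC → no match; kept with NULLs on the e side.
- s[8] stu_id=8, zone=QE → 1 match(es) in e → 1 row(s).
- 5 row(s) from e found no s partner → padded with NULL.

(A, NULL); (B, OC); (C, NULL); (C, NULL); (D, QE); (D, NULL); (F, SG); (NULL, OC); (NULL, OC); (NULL, QE); (NULL, QE); (NULL, SG); (NULL, SG); (NULL, NULL)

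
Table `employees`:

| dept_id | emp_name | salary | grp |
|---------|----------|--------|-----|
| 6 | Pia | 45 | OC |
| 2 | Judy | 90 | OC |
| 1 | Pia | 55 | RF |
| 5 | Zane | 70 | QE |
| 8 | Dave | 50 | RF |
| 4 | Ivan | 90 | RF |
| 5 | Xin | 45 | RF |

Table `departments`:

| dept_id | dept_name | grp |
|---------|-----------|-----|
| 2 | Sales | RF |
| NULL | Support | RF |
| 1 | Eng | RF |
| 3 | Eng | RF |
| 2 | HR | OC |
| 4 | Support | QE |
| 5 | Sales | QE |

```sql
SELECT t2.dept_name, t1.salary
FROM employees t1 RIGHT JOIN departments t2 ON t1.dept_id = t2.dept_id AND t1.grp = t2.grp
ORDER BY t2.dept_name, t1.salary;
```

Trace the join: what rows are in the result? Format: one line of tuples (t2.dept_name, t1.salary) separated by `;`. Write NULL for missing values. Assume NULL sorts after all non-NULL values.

(Eng, 55); (Eng, NULL); (HR, 90); (Sales, 70); (Sales, NULL); (Support, NULL); (Support, NULL)

RIGHT JOIN keeps every row from `departments`; unmatched rows get NULL for `employees`'s columns.
Matching on t1.dept_id = t2.dept_id AND t1.grp = t2.grp. A NULL in a compared column never satisfies the condition.
Matched pairs: 3; unmatched t2 rows kept: 4.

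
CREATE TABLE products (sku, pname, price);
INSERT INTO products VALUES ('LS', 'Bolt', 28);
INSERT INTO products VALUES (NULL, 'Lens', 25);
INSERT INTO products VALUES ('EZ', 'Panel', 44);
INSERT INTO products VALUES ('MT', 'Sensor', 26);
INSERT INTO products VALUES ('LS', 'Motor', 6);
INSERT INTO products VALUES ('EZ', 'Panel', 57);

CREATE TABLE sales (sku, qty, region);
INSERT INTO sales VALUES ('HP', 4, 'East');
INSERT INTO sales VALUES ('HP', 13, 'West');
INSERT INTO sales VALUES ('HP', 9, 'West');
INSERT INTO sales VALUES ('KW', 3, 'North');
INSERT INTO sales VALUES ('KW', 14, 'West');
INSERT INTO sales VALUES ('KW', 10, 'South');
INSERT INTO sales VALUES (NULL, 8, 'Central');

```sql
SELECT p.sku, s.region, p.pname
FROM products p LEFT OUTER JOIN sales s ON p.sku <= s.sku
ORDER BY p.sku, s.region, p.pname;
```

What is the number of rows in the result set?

16

LEFT JOIN keeps every row from `products`; unmatched rows get NULL for `sales`'s columns.
Matching on p.sku <= s.sku. A NULL in a compared column never satisfies the condition.
- p (sku=LS) has no partner → padded with NULL.
- p (sku=NULL) has no partner → padded with NULL.
- p (sku=EZ) pairs with 6 row(s) of s.
- p (sku=MT) has no partner → padded with NULL.
- p (sku=LS) has no partner → padded with NULL.
- p (sku=EZ) pairs with 6 row(s) of s.
Total: 12 matched + 4 padded = 16 rows.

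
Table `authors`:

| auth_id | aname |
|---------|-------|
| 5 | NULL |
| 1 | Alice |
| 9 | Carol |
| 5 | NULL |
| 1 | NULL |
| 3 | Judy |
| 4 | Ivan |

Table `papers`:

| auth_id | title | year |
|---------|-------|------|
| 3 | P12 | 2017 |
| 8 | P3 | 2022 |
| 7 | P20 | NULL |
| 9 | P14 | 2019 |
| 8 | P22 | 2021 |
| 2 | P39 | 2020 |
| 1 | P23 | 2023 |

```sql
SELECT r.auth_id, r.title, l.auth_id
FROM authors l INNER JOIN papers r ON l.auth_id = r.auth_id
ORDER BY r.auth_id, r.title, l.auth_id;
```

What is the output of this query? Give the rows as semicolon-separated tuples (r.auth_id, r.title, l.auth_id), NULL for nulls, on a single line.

INNER JOIN keeps only pairs where the ON condition holds.
Matching on l.auth_id = r.auth_id.
Matched pairs: 4.

(1, P23, 1); (1, P23, 1); (3, P12, 3); (9, P14, 9)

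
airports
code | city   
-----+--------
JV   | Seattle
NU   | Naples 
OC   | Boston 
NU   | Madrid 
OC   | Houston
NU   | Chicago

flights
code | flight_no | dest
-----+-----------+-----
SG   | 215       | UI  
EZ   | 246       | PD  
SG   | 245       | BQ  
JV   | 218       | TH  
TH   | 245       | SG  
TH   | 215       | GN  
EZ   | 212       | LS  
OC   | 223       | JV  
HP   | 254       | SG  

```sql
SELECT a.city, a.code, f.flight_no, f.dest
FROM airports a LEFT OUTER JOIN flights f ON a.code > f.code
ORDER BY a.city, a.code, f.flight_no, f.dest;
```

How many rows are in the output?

LEFT JOIN keeps every row from `airports`; unmatched rows get NULL for `flights`'s columns.
Matching on a.code > f.code.
- a[0] code=JV → 3 match(es) in f → 3 row(s).
- a[1] code=NU → 4 match(es) in f → 4 row(s).
- a[2] code=OC → 4 match(es) in f → 4 row(s).
- a[3] code=NU → 4 match(es) in f → 4 row(s).
- a[4] code=OC → 4 match(es) in f → 4 row(s).
- a[5] code=NU → 4 match(es) in f → 4 row(s).
Total: 23 rows.

23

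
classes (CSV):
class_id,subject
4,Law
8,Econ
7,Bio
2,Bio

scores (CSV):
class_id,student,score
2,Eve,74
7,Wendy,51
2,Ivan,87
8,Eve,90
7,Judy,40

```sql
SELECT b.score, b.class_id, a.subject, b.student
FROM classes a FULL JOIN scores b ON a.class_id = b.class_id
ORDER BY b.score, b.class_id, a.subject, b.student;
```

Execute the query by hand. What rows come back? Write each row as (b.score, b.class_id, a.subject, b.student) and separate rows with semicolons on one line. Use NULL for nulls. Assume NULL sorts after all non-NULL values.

FULL OUTER JOIN keeps every row from both sides; unmatched rows get NULL for the other side's columns.
Matching on a.class_id = b.class_id.
Matched pairs: 5; unmatched a rows kept: 1; unmatched b rows kept: 0.

(40, 7, Bio, Judy); (51, 7, Bio, Wendy); (74, 2, Bio, Eve); (87, 2, Bio, Ivan); (90, 8, Econ, Eve); (NULL, NULL, Law, NULL)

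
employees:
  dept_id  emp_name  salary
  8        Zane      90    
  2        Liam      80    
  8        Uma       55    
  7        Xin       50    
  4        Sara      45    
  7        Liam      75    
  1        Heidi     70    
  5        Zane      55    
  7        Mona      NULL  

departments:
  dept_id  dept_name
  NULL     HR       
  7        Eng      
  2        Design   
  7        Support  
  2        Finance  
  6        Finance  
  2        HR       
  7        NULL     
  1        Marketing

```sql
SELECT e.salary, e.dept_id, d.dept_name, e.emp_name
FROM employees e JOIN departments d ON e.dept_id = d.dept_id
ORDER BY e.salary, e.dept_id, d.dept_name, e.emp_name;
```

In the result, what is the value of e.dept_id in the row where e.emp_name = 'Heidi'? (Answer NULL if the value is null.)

INNER JOIN keeps only pairs where the ON condition holds.
Matching on e.dept_id = d.dept_id. A NULL in a compared column never satisfies the condition.
Matched pairs: 13.

1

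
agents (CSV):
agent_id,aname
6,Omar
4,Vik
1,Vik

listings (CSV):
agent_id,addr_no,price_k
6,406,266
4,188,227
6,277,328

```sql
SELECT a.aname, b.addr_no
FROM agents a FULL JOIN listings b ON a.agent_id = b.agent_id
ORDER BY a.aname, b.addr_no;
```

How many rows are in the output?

4

FULL OUTER JOIN keeps every row from both sides; unmatched rows get NULL for the other side's columns.
Matching on a.agent_id = b.agent_id.
Matched pairs: 3; unmatched a rows kept: 1; unmatched b rows kept: 0.
Total: 3 matched + 1 padded = 4 rows.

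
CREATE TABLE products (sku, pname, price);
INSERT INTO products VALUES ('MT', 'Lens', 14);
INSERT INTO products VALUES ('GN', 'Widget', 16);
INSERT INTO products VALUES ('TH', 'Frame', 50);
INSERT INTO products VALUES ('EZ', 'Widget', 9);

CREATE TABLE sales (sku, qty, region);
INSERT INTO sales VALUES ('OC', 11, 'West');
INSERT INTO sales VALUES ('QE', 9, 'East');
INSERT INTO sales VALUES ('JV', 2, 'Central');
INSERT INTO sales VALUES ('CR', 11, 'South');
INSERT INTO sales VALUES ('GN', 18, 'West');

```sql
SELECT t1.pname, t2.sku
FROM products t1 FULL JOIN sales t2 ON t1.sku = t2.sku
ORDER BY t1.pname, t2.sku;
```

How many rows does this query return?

FULL OUTER JOIN keeps every row from both sides; unmatched rows get NULL for the other side's columns.
Matching on t1.sku = t2.sku.
Matched pairs: 1; unmatched t1 rows kept: 3; unmatched t2 rows kept: 4.
Total: 1 matched + 7 padded = 8 rows.

8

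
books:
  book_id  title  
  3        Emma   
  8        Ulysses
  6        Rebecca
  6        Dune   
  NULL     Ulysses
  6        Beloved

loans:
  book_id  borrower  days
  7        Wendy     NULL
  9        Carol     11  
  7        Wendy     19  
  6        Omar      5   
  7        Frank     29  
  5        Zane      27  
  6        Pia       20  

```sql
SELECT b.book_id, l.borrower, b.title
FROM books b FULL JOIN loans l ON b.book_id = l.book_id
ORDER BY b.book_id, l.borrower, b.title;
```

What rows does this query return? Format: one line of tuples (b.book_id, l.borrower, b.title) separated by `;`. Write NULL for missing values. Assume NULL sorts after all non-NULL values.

FULL OUTER JOIN keeps every row from both sides; unmatched rows get NULL for the other side's columns.
Matching on b.book_id = l.book_id. A NULL in a compared column never satisfies the condition.
- book_id=3: no l row matches, row kept with l columns NULL.
- book_id=8: no l row matches, row kept with l columns NULL.
- book_id=6: 2 matching l row(s), so 2 row(s) emitted.
- book_id=6: 2 matching l row(s), so 2 row(s) emitted.
- book_id=NULL: no l row matches, row kept with l columns NULL.
- book_id=6: 2 matching l row(s), so 2 row(s) emitted.
- 5 l row(s) had no b match → kept, b columns NULL.

(3, NULL, Emma); (6, Omar, Beloved); (6, Omar, Dune); (6, Omar, Rebecca); (6, Pia, Beloved); (6, Pia, Dune); (6, Pia, Rebecca); (8, NULL, Ulysses); (NULL, Carol, NULL); (NULL, Frank, NULL); (NULL, Wendy, NULL); (NULL, Wendy, NULL); (NULL, Zane, NULL); (NULL, NULL, Ulysses)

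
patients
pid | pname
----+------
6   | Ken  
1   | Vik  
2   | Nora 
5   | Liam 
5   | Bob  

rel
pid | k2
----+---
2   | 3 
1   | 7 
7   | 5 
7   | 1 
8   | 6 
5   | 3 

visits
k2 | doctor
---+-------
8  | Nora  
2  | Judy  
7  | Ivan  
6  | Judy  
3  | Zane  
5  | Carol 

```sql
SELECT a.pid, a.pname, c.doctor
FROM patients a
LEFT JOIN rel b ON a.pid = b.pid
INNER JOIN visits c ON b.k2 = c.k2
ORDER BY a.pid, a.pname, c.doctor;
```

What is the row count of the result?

Step 1 — a LEFT JOIN b on pid → 5 row(s).
Then INNER JOIN `visits c` on k2: keep only rows whose b.k2 appears in c.
Result: 4 row(s).

4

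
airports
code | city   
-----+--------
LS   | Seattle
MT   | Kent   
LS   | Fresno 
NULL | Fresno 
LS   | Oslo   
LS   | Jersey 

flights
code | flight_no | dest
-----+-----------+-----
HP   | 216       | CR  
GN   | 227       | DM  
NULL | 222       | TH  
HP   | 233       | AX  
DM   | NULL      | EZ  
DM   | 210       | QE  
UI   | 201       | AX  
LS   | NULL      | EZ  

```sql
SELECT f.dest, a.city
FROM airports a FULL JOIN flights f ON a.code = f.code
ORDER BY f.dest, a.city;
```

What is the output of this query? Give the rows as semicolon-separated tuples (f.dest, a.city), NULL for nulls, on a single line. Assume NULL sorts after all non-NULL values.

(AX, NULL); (AX, NULL); (CR, NULL); (DM, NULL); (EZ, Fresno); (EZ, Jersey); (EZ, Oslo); (EZ, Seattle); (EZ, NULL); (QE, NULL); (TH, NULL); (NULL, Fresno); (NULL, Kent)

FULL OUTER JOIN keeps every row from both sides; unmatched rows get NULL for the other side's columns.
Matching on a.code = f.code. A NULL in a compared column never satisfies the condition.
- a (code=LS) pairs with 1 row(s) of f.
- a (code=MT) has no partner → padded with NULL.
- a (code=LS) pairs with 1 row(s) of f.
- a (code=NULL) has no partner → padded with NULL.
- a (code=LS) pairs with 1 row(s) of f.
- a (code=LS) pairs with 1 row(s) of f.
- 7 row(s) from f found no a partner → padded with NULL.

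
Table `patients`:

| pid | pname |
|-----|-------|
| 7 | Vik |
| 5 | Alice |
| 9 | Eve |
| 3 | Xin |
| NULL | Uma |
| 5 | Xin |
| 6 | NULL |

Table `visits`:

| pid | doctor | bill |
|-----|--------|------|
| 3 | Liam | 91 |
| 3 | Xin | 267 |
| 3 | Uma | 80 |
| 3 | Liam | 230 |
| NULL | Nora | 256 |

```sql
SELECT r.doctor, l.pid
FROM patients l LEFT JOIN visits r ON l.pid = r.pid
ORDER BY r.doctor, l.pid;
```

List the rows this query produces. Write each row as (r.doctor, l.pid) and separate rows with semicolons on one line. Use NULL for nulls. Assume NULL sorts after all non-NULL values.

(Liam, 3); (Liam, 3); (Uma, 3); (Xin, 3); (NULL, 5); (NULL, 5); (NULL, 6); (NULL, 7); (NULL, 9); (NULL, NULL)

LEFT JOIN keeps every row from `patients`; unmatched rows get NULL for `visits`'s columns.
Matching on l.pid = r.pid. A NULL in a compared column never satisfies the condition.
- l[0] pid=7 → no match; kept with NULLs on the r side.
- l[1] pid=5 → no match; kept with NULLs on the r side.
- l[2] pid=9 → no match; kept with NULLs on the r side.
- l[3] pid=3 → 4 match(es) in r → 4 row(s).
- l[4] pid=NULL → no match; kept with NULLs on the r side.
- l[5] pid=5 → no match; kept with NULLs on the r side.
- l[6] pid=6 → no match; kept with NULLs on the r side.
After projecting and ordering:
r.doctor | l.pid
Liam | 3
Liam | 3
Uma | 3
Xin | 3
NULL | 5
NULL | 5
NULL | 6
NULL | 7
NULL | 9
NULL | NULL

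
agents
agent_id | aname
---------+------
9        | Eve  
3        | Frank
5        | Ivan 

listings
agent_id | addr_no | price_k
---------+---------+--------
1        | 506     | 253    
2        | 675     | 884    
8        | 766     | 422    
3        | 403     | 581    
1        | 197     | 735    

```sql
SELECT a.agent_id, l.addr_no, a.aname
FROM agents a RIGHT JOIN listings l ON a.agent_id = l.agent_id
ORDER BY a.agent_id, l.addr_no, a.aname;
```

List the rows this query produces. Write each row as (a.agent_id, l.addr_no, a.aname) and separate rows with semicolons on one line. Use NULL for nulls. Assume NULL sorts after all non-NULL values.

(3, 403, Frank); (NULL, 197, NULL); (NULL, 506, NULL); (NULL, 675, NULL); (NULL, 766, NULL)

RIGHT JOIN keeps every row from `listings`; unmatched rows get NULL for `agents`'s columns.
Matching on a.agent_id = l.agent_id.
- a[0] agent_id=9 → no match.
- a[1] agent_id=3 → 1 match(es) in l → 1 row(s).
- a[2] agent_id=5 → no match.
- 4 row(s) from l found no a partner → padded with NULL.
After projecting and ordering:
a.agent_id | l.addr_no | a.aname
3 | 403 | Frank
NULL | 197 | NULL
NULL | 506 | NULL
NULL | 675 | NULL
NULL | 766 | NULL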